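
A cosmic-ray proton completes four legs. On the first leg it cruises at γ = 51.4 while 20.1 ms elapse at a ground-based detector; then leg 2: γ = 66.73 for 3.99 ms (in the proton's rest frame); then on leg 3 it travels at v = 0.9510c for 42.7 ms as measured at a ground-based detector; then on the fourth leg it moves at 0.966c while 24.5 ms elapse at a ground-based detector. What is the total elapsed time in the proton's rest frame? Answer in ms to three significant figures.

Leg 1: γ = 51.4; τ_1 = 20.1/51.40 = 0.3911 ms.
Leg 2: 3.99 ms is already measured in the proton's rest frame.
Leg 3: γ = 1/√(1 − 0.9510²) = 1/√0.09560 = 3.234; τ_3 = 42.7/3.234 = 13.20 ms.
Leg 4: γ = 1/√(1 − 0.966²) = 1/√0.06684 = 3.868; τ_4 = 24.5/3.868 = 6.334 ms.
Total: 0.3911 + 3.990 + 13.20 + 6.334 ms.

τ = 23.9 ms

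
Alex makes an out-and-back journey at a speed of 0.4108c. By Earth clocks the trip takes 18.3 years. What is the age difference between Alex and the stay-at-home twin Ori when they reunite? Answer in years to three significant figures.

γ = 1/√(1 − 0.4108²) = 1/√0.8312 = 1.097
Alex's elapsed proper time: τ = 18.3/1.097 = 16.68 years.
Age gap = Δt − τ = 18.3 − 16.68 years.

Δt − τ = 1.62 years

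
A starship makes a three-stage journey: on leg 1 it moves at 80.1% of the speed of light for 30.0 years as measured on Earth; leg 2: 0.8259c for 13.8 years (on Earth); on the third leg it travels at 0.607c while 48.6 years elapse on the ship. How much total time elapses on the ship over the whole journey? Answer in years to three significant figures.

Leg 1: β = 0.801; γ = 1/√(1 − 0.801²) = 1/√0.3584 = 1.670; τ_1 = 30.0/1.670 = 17.96 years.
Leg 2: γ = 1/√(1 − 0.8259²) = 1/√0.3179 = 1.774; τ_2 = 13.8/1.774 = 7.781 years.
Leg 3: 48.6 years is already measured on the ship.
Total: 17.96 + 7.781 + 48.60 years.

τ = 74.3 years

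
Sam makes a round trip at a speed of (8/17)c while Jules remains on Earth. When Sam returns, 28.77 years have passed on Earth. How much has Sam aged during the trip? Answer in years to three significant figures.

γ = 1/√(1 − (8/17)²) = 17/15 ≈ 1.133
Sam's clock measures proper time along the trip: τ = Δt/γ = 28.77/1.133 years.

τ = 25.4 years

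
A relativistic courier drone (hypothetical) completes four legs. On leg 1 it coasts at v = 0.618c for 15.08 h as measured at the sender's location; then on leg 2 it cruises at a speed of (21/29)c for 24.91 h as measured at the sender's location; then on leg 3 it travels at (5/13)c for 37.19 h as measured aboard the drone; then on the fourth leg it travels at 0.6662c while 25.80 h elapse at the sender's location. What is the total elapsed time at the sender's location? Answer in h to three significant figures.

Leg 1: 15.08 h is already measured at the sender's location.
Leg 2: 24.91 h is already measured at the sender's location.
Leg 3: γ = 1/√(1 − (5/13)²) = 13/12 ≈ 1.083; Δt_3 = 1.083 × 37.19 = 40.29 h.
Leg 4: 25.80 h is already measured at the sender's location.
Total: 15.08 + 24.91 + 40.29 + 25.80 h.

Δt = 106 h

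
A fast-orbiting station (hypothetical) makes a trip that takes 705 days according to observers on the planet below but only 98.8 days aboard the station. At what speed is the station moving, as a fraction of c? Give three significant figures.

β = 0.990

The proper time is measured aboard the station (both events occur at the station's location); Δt is measured on the planet below. γ = Δt/τ = 705/98.8 = 7.136.
β = √(1 − 1/γ²) = √(1 − 0.01964) = √0.9804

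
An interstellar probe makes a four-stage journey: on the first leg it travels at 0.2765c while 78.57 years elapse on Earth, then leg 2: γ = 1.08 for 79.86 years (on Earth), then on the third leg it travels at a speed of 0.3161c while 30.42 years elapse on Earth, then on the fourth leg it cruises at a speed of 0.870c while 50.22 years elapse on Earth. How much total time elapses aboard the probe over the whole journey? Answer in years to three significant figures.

τ = 203 years

Leg 1: γ = 1/√(1 − 0.2765²) = 1/√0.9235 = 1.041; τ_1 = 78.57/1.041 = 75.51 years.
Leg 2: γ = 1.08; τ_2 = 79.86/1.080 = 73.94 years.
Leg 3: γ = 1/√(1 − 0.3161²) = 1/√0.9001 = 1.054; τ_3 = 30.42/1.054 = 28.86 years.
Leg 4: γ = 1/√(1 − 0.870²) = 1/√0.2431 = 2.028; τ_4 = 50.22/2.028 = 24.76 years.
Total: 75.51 + 73.94 + 28.86 + 24.76 years.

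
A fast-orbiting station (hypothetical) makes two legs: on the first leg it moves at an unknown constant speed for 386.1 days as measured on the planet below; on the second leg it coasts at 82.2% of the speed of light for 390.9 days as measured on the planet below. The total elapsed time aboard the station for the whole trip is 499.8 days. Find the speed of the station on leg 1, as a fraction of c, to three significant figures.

Leg 1: speed unknown; τ_1 = 386.1/γ_1.
Leg 2: β = 0.822; γ = 1/√(1 − 0.822²) = 1/√0.3243 = 1.756; τ_2 = 390.9/1.756 = 222.6 days.
Total proper time: τ_1 + 222.6 = 499.8, so τ_1 = 499.8 − 222.6 = 277.2 days.
γ_1 = 386.1/277.2 = 1.393; β = √(1 − 1/γ²) = √0.4846.

β = 0.696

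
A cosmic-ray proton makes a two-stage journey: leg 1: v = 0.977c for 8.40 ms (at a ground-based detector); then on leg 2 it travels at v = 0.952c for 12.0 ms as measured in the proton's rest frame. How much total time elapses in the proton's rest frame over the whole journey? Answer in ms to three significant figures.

τ = 13.8 ms

Leg 1: γ = 1/√(1 − 0.977²) = 1/√0.04547 = 4.690; τ_1 = 8.40/4.690 = 1.791 ms.
Leg 2: 12.0 ms is already measured in the proton's rest frame.
Total: 1.791 + 12.00 ms.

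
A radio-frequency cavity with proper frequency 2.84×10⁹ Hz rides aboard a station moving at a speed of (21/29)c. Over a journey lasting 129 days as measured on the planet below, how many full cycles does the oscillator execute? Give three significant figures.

γ = 1/√(1 − (21/29)²) = 29/20 = 1.450
The oscillator's own cycle count is N = f × τ where τ is the proper time aboard the station. τ = Δt/γ = 129/1.450 = 88.97 days = 7.687×10⁶ s.
N = 2.84×10⁹ × 7.687×10⁶ = 2.183×10¹⁶.

N = 2.18×10¹⁶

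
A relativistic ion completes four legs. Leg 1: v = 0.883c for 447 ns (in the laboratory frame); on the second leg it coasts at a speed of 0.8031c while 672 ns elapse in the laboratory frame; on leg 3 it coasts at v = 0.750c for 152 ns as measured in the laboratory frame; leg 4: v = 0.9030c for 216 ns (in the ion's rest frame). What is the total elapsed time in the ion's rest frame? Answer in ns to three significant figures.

Leg 1: γ = 1/√(1 − 0.883²) = 1/√0.2203 = 2.131; τ_1 = 447/2.131 = 209.8 ns.
Leg 2: γ = 1/√(1 − 0.8031²) = 1/√0.3550 = 1.678; τ_2 = 672/1.678 = 400.4 ns.
Leg 3: γ = 1/√(1 − 0.750²) = 1/√0.4375 = 1.512; τ_3 = 152/1.512 = 100.5 ns.
Leg 4: 216 ns is already measured in the ion's rest frame.
Total: 209.8 + 400.4 + 100.5 + 216.0 ns.

τ = 927 ns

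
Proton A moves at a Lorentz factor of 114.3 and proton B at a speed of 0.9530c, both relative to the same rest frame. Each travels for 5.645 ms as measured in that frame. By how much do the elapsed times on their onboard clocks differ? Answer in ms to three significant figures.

|τ_A − τ_B| = 1.66 ms

A: γ = 114.3; τ_A = 5.645/114.3 = 0.04939 ms.
B: γ = 1/√(1 − 0.9530²) = 1/√0.09179 = 3.301; τ_B = 5.645/3.301 = 1.710 ms.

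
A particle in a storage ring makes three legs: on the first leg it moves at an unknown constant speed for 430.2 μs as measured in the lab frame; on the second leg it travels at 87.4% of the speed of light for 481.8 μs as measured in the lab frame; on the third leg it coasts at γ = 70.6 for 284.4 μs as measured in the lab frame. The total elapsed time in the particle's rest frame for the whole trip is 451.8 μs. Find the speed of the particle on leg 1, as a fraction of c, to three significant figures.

Leg 1: speed unknown; τ_1 = 430.2/γ_1.
Leg 2: β = 0.874; γ = 1/√(1 − 0.874²) = 1/√0.2361 = 2.058; τ_2 = 481.8/2.058 = 234.1 μs.
Leg 3: γ = 70.6; τ_3 = 284.4/70.60 = 4.028 μs.
Total proper time: τ_1 + 234.1 + 4.028 = 451.8, so τ_1 = 451.8 − 238.1 = 213.7 μs.
γ_1 = 430.2/213.7 = 2.014; β = √(1 − 1/γ²) = √0.7534.

β = 0.868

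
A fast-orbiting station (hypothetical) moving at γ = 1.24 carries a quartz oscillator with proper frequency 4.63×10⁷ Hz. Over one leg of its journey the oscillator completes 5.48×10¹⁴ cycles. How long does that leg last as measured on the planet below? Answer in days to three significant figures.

γ = 1.24
Proper time for N cycles: τ = N/f = 5.48×10¹⁴/(4.63×10⁷) = 1.184×10⁷ s = 137.0 days.
Lab-frame duration Δt = γτ = 1.240 × 137.0 = 169.9 days.

Δt = 170 days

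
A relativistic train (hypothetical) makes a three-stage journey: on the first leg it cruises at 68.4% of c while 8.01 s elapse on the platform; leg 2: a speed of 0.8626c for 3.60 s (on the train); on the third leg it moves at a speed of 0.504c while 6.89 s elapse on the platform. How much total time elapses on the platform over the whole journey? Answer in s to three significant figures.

Δt = 22.0 s

Leg 1: 8.01 s is already measured on the platform.
Leg 2: γ = 1/√(1 − 0.8626²) = 1/√0.2559 = 1.977; Δt_2 = 1.977 × 3.60 = 7.116 s.
Leg 3: 6.89 s is already measured on the platform.
Total: 8.010 + 7.116 + 6.890 s.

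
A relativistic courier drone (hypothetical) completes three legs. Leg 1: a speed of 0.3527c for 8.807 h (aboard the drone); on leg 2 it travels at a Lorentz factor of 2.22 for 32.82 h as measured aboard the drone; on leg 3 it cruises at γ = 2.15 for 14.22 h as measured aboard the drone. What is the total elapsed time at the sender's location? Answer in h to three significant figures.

Δt = 113 h

Leg 1: γ = 1/√(1 − 0.3527²) = 1/√0.8756 = 1.069; Δt_1 = 1.069 × 8.807 = 9.412 h.
Leg 2: γ = 2.22; Δt_2 = 2.220 × 32.82 = 72.86 h.
Leg 3: γ = 2.15; Δt_3 = 2.150 × 14.22 = 30.57 h.
Total: 9.412 + 72.86 + 30.57 h.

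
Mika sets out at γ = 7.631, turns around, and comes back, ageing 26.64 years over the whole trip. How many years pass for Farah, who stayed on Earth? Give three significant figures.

Δt = 203 years

γ = 7.631
Earth-frame duration is the dilated interval: Δt = γτ = 7.631 × 26.64 years.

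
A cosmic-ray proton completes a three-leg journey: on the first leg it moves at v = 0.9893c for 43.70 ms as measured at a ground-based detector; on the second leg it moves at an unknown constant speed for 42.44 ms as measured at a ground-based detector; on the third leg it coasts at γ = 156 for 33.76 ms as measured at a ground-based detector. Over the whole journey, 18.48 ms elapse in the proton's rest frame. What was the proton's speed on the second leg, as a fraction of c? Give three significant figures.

Leg 1: γ = 1/√(1 − 0.9893²) = 1/√0.02129 = 6.854; τ_1 = 43.70/6.854 = 6.376 ms.
Leg 2: speed unknown; τ_2 = 42.44/γ_2.
Leg 3: γ = 156; τ_3 = 33.76/156.0 = 0.2164 ms.
Total proper time: 6.376 + τ_2 + 0.2164 = 18.48, so τ_2 = 18.48 − 6.592 = 11.89 ms.
γ_2 = 42.44/11.89 = 3.570; β = √(1 − 1/γ²) = √0.9215.

β = 0.960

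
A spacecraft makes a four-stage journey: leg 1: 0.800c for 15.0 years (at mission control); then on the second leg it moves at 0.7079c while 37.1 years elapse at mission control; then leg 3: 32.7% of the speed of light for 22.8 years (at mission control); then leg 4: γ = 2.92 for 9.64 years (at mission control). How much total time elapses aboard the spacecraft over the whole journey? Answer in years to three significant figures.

Leg 1: γ = 1/√(1 − 0.800²) = 5/3 ≈ 1.667; τ_1 = 15.0/1.667 = 9.000 years.
Leg 2: γ = 1/√(1 − 0.7079²) = 1/√0.4989 = 1.416; τ_2 = 37.1/1.416 = 26.20 years.
Leg 3: β = 0.327; γ = 1/√(1 − 0.327²) = 1/√0.8931 = 1.058; τ_3 = 22.8/1.058 = 21.55 years.
Leg 4: γ = 2.92; τ_4 = 9.64/2.920 = 3.301 years.
Total: 9.000 + 26.20 + 21.55 + 3.301 years.

τ = 60.1 years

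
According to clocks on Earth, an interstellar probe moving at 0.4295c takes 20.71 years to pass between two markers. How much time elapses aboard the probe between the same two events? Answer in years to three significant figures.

τ = 18.7 years

γ = 1/√(1 − 0.4295²) = 1/√0.8155 = 1.107
The interval measured on Earth is the dilated one; the clock aboard the probe measures the proper time τ = Δt/γ = 20.71/1.107 years.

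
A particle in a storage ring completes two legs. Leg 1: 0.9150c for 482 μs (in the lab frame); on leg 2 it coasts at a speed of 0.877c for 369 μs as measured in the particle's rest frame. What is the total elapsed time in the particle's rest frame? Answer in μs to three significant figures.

τ = 563 μs

Leg 1: γ = 1/√(1 − 0.9150²) = 1/√0.1628 = 2.479; τ_1 = 482/2.479 = 194.5 μs.
Leg 2: 369 μs is already measured in the particle's rest frame.
Total: 194.5 + 369.0 μs.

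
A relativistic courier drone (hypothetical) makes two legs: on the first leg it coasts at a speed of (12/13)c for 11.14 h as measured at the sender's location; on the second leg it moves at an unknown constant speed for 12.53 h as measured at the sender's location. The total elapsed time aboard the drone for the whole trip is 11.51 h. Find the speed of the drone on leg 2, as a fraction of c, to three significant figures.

β = 0.817

Leg 1: γ = 1/√(1 − (12/13)²) = 13/5 = 2.600; τ_1 = 11.14/2.600 = 4.285 h.
Leg 2: speed unknown; τ_2 = 12.53/γ_2.
Total proper time: 4.285 + τ_2 = 11.51, so τ_2 = 11.51 − 4.285 = 7.225 h.
γ_2 = 12.53/7.225 = 1.734; β = √(1 − 1/γ²) = √0.6675.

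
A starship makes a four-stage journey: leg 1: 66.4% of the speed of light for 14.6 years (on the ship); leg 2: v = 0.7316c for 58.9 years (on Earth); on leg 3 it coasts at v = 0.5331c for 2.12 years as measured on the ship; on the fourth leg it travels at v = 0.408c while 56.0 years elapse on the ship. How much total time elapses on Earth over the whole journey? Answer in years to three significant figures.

Leg 1: β = 0.664; γ = 1/√(1 − 0.664²) = 1/√0.5591 = 1.337; Δt_1 = 1.337 × 14.6 = 19.53 years.
Leg 2: 58.9 years is already measured on Earth.
Leg 3: γ = 1/√(1 − 0.5331²) = 1/√0.7158 = 1.182; Δt_3 = 1.182 × 2.12 = 2.506 years.
Leg 4: γ = 1/√(1 − 0.408²) = 1/√0.8335 = 1.095; Δt_4 = 1.095 × 56.0 = 61.34 years.
Total: 19.53 + 58.90 + 2.506 + 61.34 years.

Δt = 142 years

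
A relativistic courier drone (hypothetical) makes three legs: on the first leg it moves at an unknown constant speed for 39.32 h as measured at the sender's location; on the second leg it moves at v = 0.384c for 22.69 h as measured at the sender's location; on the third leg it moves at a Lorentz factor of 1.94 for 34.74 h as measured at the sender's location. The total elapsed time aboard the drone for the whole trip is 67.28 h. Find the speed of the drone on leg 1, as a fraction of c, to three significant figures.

β = 0.691

Leg 1: speed unknown; τ_1 = 39.32/γ_1.
Leg 2: γ = 1/√(1 − 0.384²) = 1/√0.8525 = 1.083; τ_2 = 22.69/1.083 = 20.95 h.
Leg 3: γ = 1.94; τ_3 = 34.74/1.940 = 17.91 h.
Total proper time: τ_1 + 20.95 + 17.91 = 67.28, so τ_1 = 67.28 − 38.86 = 28.42 h.
γ_1 = 39.32/28.42 = 1.383; β = √(1 − 1/γ²) = √0.4775.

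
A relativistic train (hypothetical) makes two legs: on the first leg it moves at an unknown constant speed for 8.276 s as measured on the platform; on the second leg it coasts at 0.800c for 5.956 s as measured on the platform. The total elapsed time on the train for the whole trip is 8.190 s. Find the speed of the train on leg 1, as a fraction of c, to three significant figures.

β = 0.830

Leg 1: speed unknown; τ_1 = 8.276/γ_1.
Leg 2: γ = 1/√(1 − 0.800²) = 5/3 ≈ 1.667; τ_2 = 5.956/1.667 = 3.574 s.
Total proper time: τ_1 + 3.574 = 8.190, so τ_1 = 8.190 − 3.574 = 4.616 s.
γ_1 = 8.276/4.616 = 1.793; β = √(1 − 1/γ²) = √0.6889.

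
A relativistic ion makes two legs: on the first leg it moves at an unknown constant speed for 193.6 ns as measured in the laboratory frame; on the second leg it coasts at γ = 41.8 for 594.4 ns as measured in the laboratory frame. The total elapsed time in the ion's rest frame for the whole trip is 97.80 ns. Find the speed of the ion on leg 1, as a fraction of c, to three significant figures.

β = 0.902

Leg 1: speed unknown; τ_1 = 193.6/γ_1.
Leg 2: γ = 41.8; τ_2 = 594.4/41.80 = 14.22 ns.
Total proper time: τ_1 + 14.22 = 97.80, so τ_1 = 97.80 − 14.22 = 83.58 ns.
γ_1 = 193.6/83.58 = 2.316; β = √(1 − 1/γ²) = √0.8136.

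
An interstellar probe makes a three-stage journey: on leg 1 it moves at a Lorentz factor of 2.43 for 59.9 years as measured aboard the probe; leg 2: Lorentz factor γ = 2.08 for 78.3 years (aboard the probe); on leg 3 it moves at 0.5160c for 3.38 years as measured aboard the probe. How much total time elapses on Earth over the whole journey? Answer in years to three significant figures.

Δt = 312 years

Leg 1: γ = 2.43; Δt_1 = 2.430 × 59.9 = 145.6 years.
Leg 2: γ = 2.08; Δt_2 = 2.080 × 78.3 = 162.9 years.
Leg 3: γ = 1/√(1 − 0.5160²) = 1/√0.7337 = 1.167; Δt_3 = 1.167 × 3.38 = 3.946 years.
Total: 145.6 + 162.9 + 3.946 years.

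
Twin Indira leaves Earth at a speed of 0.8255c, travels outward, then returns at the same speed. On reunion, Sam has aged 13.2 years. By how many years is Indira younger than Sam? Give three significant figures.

γ = 1/√(1 − 0.8255²) = 1/√0.3185 = 1.772
Indira's elapsed proper time: τ = 13.2/1.772 = 7.450 years.
Age gap = Δt − τ = 13.2 − 7.450 years.

Δt − τ = 5.75 years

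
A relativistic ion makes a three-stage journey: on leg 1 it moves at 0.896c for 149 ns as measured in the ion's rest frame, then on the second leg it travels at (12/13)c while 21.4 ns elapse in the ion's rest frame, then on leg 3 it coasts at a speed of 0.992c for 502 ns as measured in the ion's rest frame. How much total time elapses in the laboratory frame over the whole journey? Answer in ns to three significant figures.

Δt = 4370 ns

Leg 1: γ = 1/√(1 − 0.896²) = 1/√0.1972 = 2.252; Δt_1 = 2.252 × 149 = 335.5 ns.
Leg 2: γ = 1/√(1 − (12/13)²) = 13/5 = 2.600; Δt_2 = 2.600 × 21.4 = 55.64 ns.
Leg 3: γ = 1/√(1 − 0.992²) = 1/√0.01594 = 7.922; Δt_3 = 7.922 × 502 = 3977 ns.
Total: 335.5 + 55.64 + 3977 ns.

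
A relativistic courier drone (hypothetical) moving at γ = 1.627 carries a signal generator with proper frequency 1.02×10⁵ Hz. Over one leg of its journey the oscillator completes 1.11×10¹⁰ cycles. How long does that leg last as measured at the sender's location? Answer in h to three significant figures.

Δt = 49.2 h

γ = 1.627
Proper time for N cycles: τ = N/f = 1.11×10¹⁰/(1.02×10⁵) = 1.088×10⁵ s = 30.23 h.
Lab-frame duration Δt = γτ = 1.627 × 30.23 = 49.18 h.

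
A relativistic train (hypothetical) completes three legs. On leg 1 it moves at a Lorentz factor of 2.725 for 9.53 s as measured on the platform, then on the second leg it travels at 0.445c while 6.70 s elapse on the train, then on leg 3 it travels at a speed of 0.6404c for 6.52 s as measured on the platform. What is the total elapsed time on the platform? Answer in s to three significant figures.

Δt = 23.5 s

Leg 1: 9.53 s is already measured on the platform.
Leg 2: γ = 1/√(1 − 0.445²) = 1/√0.8020 = 1.117; Δt_2 = 1.117 × 6.70 = 7.482 s.
Leg 3: 6.52 s is already measured on the platform.
Total: 9.530 + 7.482 + 6.520 s.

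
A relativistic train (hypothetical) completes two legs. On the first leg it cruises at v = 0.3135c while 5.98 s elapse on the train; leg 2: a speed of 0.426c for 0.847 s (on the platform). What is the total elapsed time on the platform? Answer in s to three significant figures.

Leg 1: γ = 1/√(1 − 0.3135²) = 1/√0.9017 = 1.053; Δt_1 = 1.053 × 5.98 = 6.297 s.
Leg 2: 0.847 s is already measured on the platform.
Total: 6.297 + 0.8470 s.

Δt = 7.14 s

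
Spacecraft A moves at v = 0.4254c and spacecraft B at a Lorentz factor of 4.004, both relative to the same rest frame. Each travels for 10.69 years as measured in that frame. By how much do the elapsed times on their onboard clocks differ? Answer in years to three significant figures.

|τ_A − τ_B| = 7.00 years

A: γ = 1/√(1 − 0.4254²) = 1/√0.8190 = 1.105; τ_A = 10.69/1.105 = 9.675 years.
B: γ = 4.004; τ_B = 10.69/4.004 = 2.670 years.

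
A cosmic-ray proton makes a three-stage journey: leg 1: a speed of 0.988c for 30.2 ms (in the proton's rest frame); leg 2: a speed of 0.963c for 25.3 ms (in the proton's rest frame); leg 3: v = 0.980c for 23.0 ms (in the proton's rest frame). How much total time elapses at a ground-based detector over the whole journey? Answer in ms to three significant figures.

Δt = 405 ms

Leg 1: γ = 1/√(1 − 0.988²) = 1/√0.02386 = 6.474; Δt_1 = 6.474 × 30.2 = 195.5 ms.
Leg 2: γ = 1/√(1 − 0.963²) = 1/√0.07263 = 3.711; Δt_2 = 3.711 × 25.3 = 93.88 ms.
Leg 3: γ = 1/√(1 − 0.980²) = 1/√0.03960 = 5.025; Δt_3 = 5.025 × 23.0 = 115.6 ms.
Total: 195.5 + 93.88 + 115.6 ms.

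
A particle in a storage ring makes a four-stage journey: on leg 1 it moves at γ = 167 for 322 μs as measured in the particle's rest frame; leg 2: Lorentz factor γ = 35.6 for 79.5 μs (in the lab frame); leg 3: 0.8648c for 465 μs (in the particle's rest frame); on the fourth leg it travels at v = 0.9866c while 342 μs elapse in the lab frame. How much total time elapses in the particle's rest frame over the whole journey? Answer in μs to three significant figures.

Leg 1: 322 μs is already measured in the particle's rest frame.
Leg 2: γ = 35.6; τ_2 = 79.5/35.60 = 2.233 μs.
Leg 3: 465 μs is already measured in the particle's rest frame.
Leg 4: γ = 1/√(1 − 0.9866²) = 1/√0.02662 = 6.129; τ_4 = 342/6.129 = 55.80 μs.
Total: 322.0 + 2.233 + 465.0 + 55.80 μs.

τ = 845 μs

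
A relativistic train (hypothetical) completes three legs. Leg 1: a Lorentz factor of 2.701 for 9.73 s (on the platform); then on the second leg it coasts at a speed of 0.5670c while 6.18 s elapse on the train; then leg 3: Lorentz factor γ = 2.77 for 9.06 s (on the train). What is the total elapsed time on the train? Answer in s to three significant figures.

τ = 18.8 s

Leg 1: γ = 2.701; τ_1 = 9.73/2.701 = 3.602 s.
Leg 2: 6.18 s is already measured on the train.
Leg 3: 9.06 s is already measured on the train.
Total: 3.602 + 6.180 + 9.060 s.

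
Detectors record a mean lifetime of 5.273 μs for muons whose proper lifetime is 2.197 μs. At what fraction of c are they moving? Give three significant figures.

γ = Δt/τ₀ = 5.273/2.197 = 2.400
β = √(1 − 1/γ²) = √(1 − 0.1736) = √0.8264

v = 0.909c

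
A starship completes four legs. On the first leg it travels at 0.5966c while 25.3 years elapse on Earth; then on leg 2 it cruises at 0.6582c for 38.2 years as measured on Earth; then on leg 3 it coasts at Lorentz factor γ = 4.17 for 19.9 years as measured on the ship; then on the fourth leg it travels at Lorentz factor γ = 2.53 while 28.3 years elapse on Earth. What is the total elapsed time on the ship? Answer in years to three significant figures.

τ = 80.1 years

Leg 1: γ = 1/√(1 − 0.5966²) = 1/√0.6441 = 1.246; τ_1 = 25.3/1.246 = 20.30 years.
Leg 2: γ = 1/√(1 − 0.6582²) = 1/√0.5668 = 1.328; τ_2 = 38.2/1.328 = 28.76 years.
Leg 3: 19.9 years is already measured on the ship.
Leg 4: γ = 2.53; τ_4 = 28.3/2.530 = 11.19 years.
Total: 20.30 + 28.76 + 19.90 + 11.19 years.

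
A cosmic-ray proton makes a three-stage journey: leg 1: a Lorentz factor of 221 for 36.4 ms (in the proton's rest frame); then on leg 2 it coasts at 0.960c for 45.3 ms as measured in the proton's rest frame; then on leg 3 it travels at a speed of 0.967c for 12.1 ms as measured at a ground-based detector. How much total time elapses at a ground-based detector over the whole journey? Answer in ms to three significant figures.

Leg 1: γ = 221; Δt_1 = 221.0 × 36.4 = 8044 ms.
Leg 2: γ = 1/√(1 − 0.960²) = 25/7 ≈ 3.571; Δt_2 = 3.571 × 45.3 = 161.8 ms.
Leg 3: 12.1 ms is already measured at a ground-based detector.
Total: 8044 + 161.8 + 12.10 ms.

Δt = 8220 ms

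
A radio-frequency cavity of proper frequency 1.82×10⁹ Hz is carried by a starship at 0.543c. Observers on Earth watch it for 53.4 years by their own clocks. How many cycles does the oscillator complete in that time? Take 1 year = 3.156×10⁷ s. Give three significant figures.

N = 2.58×10¹⁸

γ = 1/√(1 − 0.543²) = 1/√0.7052 = 1.191
During 53.4 years of lab time, the oscillator's proper time advances by τ = Δt/γ = 53.4/1.191 = 44.84 years = 1.415×10⁹ s.
N = f × τ = 1.82×10⁹ × 1.415×10⁹ = 2.576×10¹⁸.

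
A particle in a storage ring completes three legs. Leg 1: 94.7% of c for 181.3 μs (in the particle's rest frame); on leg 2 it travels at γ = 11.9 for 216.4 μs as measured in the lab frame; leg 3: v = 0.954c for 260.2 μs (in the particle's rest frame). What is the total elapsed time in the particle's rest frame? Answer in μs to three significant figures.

Leg 1: 181.3 μs is already measured in the particle's rest frame.
Leg 2: γ = 11.9; τ_2 = 216.4/11.90 = 18.18 μs.
Leg 3: 260.2 μs is already measured in the particle's rest frame.
Total: 181.3 + 18.18 + 260.2 μs.

τ = 460 μs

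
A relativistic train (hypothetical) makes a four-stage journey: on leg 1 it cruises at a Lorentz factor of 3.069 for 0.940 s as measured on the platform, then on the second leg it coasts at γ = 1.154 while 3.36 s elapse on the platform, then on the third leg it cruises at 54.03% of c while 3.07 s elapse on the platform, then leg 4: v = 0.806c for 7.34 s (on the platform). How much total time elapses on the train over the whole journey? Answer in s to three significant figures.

τ = 10.1 s

Leg 1: γ = 3.069; τ_1 = 0.940/3.069 = 0.3063 s.
Leg 2: γ = 1.154; τ_2 = 3.36/1.154 = 2.912 s.
Leg 3: β = 0.5403; γ = 1/√(1 − 0.5403²) = 1/√0.7081 = 1.188; τ_3 = 3.07/1.188 = 2.583 s.
Leg 4: γ = 1/√(1 − 0.806²) = 1/√0.3504 = 1.689; τ_4 = 7.34/1.689 = 4.345 s.
Total: 0.3063 + 2.912 + 2.583 + 4.345 s.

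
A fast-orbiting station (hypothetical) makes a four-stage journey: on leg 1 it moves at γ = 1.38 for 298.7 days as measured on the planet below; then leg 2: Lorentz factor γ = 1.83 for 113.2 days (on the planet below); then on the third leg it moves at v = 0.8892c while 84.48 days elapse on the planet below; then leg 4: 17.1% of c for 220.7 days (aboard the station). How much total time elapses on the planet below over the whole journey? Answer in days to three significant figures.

Δt = 720 days

Leg 1: 298.7 days is already measured on the planet below.
Leg 2: 113.2 days is already measured on the planet below.
Leg 3: 84.48 days is already measured on the planet below.
Leg 4: β = 0.171; γ = 1/√(1 − 0.171²) = 1/√0.9708 = 1.015; Δt_4 = 1.015 × 220.7 = 224.0 days.
Total: 298.7 + 113.2 + 84.48 + 224.0 days.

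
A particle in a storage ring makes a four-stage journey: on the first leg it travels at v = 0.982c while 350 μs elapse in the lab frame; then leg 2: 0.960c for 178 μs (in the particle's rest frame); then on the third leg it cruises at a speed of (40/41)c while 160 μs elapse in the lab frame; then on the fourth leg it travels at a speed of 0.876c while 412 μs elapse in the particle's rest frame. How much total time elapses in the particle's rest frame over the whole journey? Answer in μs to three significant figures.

τ = 691 μs

Leg 1: γ = 1/√(1 − 0.982²) = 1/√0.03568 = 5.294; τ_1 = 350/5.294 = 66.11 μs.
Leg 2: 178 μs is already measured in the particle's rest frame.
Leg 3: γ = 1/√(1 − (40/41)²) = 41/9 ≈ 4.556; τ_3 = 160/4.556 = 35.12 μs.
Leg 4: 412 μs is already measured in the particle's rest frame.
Total: 66.11 + 178.0 + 35.12 + 412.0 μs.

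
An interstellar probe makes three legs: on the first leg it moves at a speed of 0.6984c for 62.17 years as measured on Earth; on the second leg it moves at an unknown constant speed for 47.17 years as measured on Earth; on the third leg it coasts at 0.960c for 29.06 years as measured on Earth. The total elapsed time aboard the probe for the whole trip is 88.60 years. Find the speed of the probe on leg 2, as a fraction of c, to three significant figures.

Leg 1: γ = 1/√(1 − 0.6984²) = 1/√0.5122 = 1.397; τ_1 = 62.17/1.397 = 44.50 years.
Leg 2: speed unknown; τ_2 = 47.17/γ_2.
Leg 3: γ = 1/√(1 − 0.960²) = 1/√0.07840 = 3.571; τ_3 = 29.06/3.571 = 8.137 years.
Total proper time: 44.50 + τ_2 + 8.137 = 88.60, so τ_2 = 88.60 − 52.63 = 35.97 years.
γ_2 = 47.17/35.97 = 1.311; β = √(1 − 1/γ²) = √0.4186.

β = 0.647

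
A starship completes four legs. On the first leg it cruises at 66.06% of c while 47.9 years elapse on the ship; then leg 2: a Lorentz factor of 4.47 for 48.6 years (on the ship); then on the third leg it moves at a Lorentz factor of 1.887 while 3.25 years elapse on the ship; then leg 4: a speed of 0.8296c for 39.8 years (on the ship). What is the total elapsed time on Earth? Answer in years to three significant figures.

Leg 1: β = 0.6606; γ = 1/√(1 − 0.6606²) = 1/√0.5636 = 1.332; Δt_1 = 1.332 × 47.9 = 63.80 years.
Leg 2: γ = 4.47; Δt_2 = 4.470 × 48.6 = 217.2 years.
Leg 3: γ = 1.887; Δt_3 = 1.887 × 3.25 = 6.133 years.
Leg 4: γ = 1/√(1 − 0.8296²) = 1/√0.3118 = 1.791; Δt_4 = 1.791 × 39.8 = 71.28 years.
Total: 63.80 + 217.2 + 6.133 + 71.28 years.

Δt = 358 years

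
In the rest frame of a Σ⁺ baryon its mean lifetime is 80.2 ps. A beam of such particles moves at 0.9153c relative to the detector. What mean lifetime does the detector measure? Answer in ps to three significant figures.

Δt = 199 ps

γ = 1/√(1 − 0.9153²) = 1/√0.1622 = 2.483
The rest-frame lifetime is the proper time; the lab measures the dilated interval Δt = γτ₀ = 2.483 × 80.2 ps.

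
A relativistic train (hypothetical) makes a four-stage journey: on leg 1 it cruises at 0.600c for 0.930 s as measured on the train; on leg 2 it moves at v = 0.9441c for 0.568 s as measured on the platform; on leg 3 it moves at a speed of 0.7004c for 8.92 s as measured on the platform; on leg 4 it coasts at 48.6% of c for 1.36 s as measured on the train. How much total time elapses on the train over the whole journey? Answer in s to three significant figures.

τ = 8.84 s

Leg 1: 0.930 s is already measured on the train.
Leg 2: γ = 1/√(1 − 0.9441²) = 1/√0.1087 = 3.033; τ_2 = 0.568/3.033 = 0.1872 s.
Leg 3: γ = 1/√(1 − 0.7004²) = 1/√0.5094 = 1.401; τ_3 = 8.92/1.401 = 6.367 s.
Leg 4: 1.36 s is already measured on the train.
Total: 0.9300 + 0.1872 + 6.367 + 1.360 s.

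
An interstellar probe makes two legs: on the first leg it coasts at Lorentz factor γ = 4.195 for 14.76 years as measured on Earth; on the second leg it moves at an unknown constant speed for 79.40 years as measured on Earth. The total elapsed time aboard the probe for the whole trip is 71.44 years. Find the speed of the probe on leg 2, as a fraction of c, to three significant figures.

β = 0.518

Leg 1: γ = 4.195; τ_1 = 14.76/4.195 = 3.518 years.
Leg 2: speed unknown; τ_2 = 79.40/γ_2.
Total proper time: 3.518 + τ_2 = 71.44, so τ_2 = 71.44 − 3.518 = 67.92 years.
γ_2 = 79.40/67.92 = 1.169; β = √(1 − 1/γ²) = √0.2682.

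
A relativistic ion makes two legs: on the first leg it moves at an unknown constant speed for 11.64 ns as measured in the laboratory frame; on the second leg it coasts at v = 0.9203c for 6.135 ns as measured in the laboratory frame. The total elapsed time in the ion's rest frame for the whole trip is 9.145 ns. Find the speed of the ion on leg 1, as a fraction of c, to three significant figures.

Leg 1: speed unknown; τ_1 = 11.64/γ_1.
Leg 2: γ = 1/√(1 − 0.9203²) = 1/√0.1530 = 2.556; τ_2 = 6.135/2.556 = 2.400 ns.
Total proper time: τ_1 + 2.400 = 9.145, so τ_1 = 9.145 − 2.400 = 6.745 ns.
γ_1 = 11.64/6.745 = 1.726; β = √(1 − 1/γ²) = √0.6642.

β = 0.815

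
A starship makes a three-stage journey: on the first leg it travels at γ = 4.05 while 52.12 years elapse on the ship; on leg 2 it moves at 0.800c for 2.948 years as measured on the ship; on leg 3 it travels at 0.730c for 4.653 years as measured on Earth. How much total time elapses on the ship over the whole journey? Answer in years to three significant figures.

Leg 1: 52.12 years is already measured on the ship.
Leg 2: 2.948 years is already measured on the ship.
Leg 3: γ = 1/√(1 − 0.730²) = 1/√0.4671 = 1.463; τ_3 = 4.653/1.463 = 3.180 years.
Total: 52.12 + 2.948 + 3.180 years.

τ = 58.2 years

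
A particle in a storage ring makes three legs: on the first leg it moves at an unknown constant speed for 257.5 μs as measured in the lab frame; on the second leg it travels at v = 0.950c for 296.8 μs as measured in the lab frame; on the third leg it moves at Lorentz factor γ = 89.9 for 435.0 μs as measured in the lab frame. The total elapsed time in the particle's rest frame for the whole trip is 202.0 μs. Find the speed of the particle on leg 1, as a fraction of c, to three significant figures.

β = 0.914

Leg 1: speed unknown; τ_1 = 257.5/γ_1.
Leg 2: γ = 1/√(1 − 0.950²) = 1/√0.09750 = 3.203; τ_2 = 296.8/3.203 = 92.68 μs.
Leg 3: γ = 89.9; τ_3 = 435.0/89.90 = 4.839 μs.
Total proper time: τ_1 + 92.68 + 4.839 = 202.0, so τ_1 = 202.0 − 97.51 = 104.5 μs.
γ_1 = 257.5/104.5 = 2.464; β = √(1 − 1/γ²) = √0.8354.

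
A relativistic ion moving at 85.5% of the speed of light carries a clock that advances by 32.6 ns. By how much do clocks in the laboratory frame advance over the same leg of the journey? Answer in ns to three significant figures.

β = 0.855; γ = 1/√(1 − 0.855²) = 1/√0.2690 = 1.928
The interval measured in the ion's rest frame is the proper time (both events occur at the same place in that frame); the lab-frame interval is Δt = γτ = 1.928 × 32.6 ns.

Δt = 62.9 ns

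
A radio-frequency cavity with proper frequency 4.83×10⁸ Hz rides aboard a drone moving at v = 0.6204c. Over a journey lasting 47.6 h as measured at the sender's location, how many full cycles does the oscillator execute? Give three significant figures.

N = 6.49×10¹³

γ = 1/√(1 − 0.6204²) = 1/√0.6151 = 1.275
The oscillator's own cycle count is N = f × τ where τ is the proper time aboard the drone. τ = Δt/γ = 47.6/1.275 = 37.33 h = 1.344×10⁵ s.
N = 4.83×10⁸ × 1.344×10⁵ = 6.491×10¹³.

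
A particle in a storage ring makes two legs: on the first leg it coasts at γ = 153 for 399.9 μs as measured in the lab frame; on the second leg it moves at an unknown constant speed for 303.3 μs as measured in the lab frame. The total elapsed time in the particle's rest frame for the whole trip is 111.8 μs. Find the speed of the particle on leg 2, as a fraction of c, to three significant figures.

β = 0.933

Leg 1: γ = 153; τ_1 = 399.9/153.0 = 2.614 μs.
Leg 2: speed unknown; τ_2 = 303.3/γ_2.
Total proper time: 2.614 + τ_2 = 111.8, so τ_2 = 111.8 − 2.614 = 109.2 μs.
γ_2 = 303.3/109.2 = 2.778; β = √(1 − 1/γ²) = √0.8704.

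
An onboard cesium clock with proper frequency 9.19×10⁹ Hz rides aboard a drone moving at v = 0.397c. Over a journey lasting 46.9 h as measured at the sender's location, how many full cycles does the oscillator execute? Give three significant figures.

γ = 1/√(1 − 0.397²) = 1/√0.8424 = 1.090
The oscillator's own cycle count is N = f × τ where τ is the proper time aboard the drone. τ = Δt/γ = 46.9/1.090 = 43.05 h = 1.550×10⁵ s.
N = 9.19×10⁹ × 1.550×10⁵ = 1.424×10¹⁵.

N = 1.42×10¹⁵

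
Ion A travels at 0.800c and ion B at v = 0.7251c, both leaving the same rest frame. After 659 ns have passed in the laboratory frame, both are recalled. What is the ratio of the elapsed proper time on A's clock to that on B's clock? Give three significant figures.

A: γ = 1/√(1 − 0.800²) = 5/3 ≈ 1.667. B: γ = 1/√(1 − 0.7251²) = 1/√0.4742 = 1.452.
τ_A/τ_B = γ_B/γ_A = 1.452/1.667 = 0.8713, so τ_A/τ_B = 0.8713.

τ_A/τ_B = 0.871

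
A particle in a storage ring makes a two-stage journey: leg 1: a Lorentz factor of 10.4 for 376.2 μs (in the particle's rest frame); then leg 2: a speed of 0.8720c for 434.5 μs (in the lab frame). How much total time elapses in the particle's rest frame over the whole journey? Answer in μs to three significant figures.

Leg 1: 376.2 μs is already measured in the particle's rest frame.
Leg 2: γ = 1/√(1 − 0.8720²) = 1/√0.2396 = 2.043; τ_2 = 434.5/2.043 = 212.7 μs.
Total: 376.2 + 212.7 μs.

τ = 589 μs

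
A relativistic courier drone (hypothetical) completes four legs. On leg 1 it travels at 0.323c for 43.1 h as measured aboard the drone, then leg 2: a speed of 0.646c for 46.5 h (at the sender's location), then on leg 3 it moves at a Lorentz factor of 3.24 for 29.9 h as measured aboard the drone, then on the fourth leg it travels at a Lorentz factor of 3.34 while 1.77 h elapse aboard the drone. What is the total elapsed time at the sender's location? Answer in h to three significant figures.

Δt = 195 h

Leg 1: γ = 1/√(1 − 0.323²) = 1/√0.8957 = 1.057; Δt_1 = 1.057 × 43.1 = 45.54 h.
Leg 2: 46.5 h is already measured at the sender's location.
Leg 3: γ = 3.24; Δt_3 = 3.240 × 29.9 = 96.88 h.
Leg 4: γ = 3.34; Δt_4 = 3.340 × 1.77 = 5.912 h.
Total: 45.54 + 46.50 + 96.88 + 5.912 h.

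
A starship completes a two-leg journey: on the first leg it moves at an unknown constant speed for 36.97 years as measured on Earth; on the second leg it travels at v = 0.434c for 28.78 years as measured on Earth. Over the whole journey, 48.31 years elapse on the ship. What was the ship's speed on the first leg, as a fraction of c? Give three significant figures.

Leg 1: speed unknown; τ_1 = 36.97/γ_1.
Leg 2: γ = 1/√(1 − 0.434²) = 1/√0.8116 = 1.110; τ_2 = 28.78/1.110 = 25.93 years.
Total proper time: τ_1 + 25.93 = 48.31, so τ_1 = 48.31 − 25.93 = 22.38 years.
γ_1 = 36.97/22.38 = 1.652; β = √(1 − 1/γ²) = √0.6335.

β = 0.796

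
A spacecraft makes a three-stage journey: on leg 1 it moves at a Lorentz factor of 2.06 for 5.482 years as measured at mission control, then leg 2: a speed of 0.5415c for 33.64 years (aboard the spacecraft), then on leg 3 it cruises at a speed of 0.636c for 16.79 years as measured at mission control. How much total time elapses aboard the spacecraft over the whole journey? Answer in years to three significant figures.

τ = 49.3 years

Leg 1: γ = 2.06; τ_1 = 5.482/2.060 = 2.661 years.
Leg 2: 33.64 years is already measured aboard the spacecraft.
Leg 3: γ = 1/√(1 − 0.636²) = 1/√0.5955 = 1.296; τ_3 = 16.79/1.296 = 12.96 years.
Total: 2.661 + 33.64 + 12.96 years.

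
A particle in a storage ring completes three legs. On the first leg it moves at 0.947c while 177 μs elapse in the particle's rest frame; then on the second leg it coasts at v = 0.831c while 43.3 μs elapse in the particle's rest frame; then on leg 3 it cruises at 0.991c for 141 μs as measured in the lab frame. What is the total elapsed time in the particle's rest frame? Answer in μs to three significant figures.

τ = 239 μs

Leg 1: 177 μs is already measured in the particle's rest frame.
Leg 2: 43.3 μs is already measured in the particle's rest frame.
Leg 3: γ = 1/√(1 − 0.991²) = 1/√0.01792 = 7.470; τ_3 = 141/7.470 = 18.87 μs.
Total: 177.0 + 43.30 + 18.87 μs.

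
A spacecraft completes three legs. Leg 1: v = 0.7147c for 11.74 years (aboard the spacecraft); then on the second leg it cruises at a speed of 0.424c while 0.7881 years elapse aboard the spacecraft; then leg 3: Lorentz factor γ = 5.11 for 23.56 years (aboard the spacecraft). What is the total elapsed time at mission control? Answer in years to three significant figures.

Leg 1: γ = 1/√(1 − 0.7147²) = 1/√0.4892 = 1.430; Δt_1 = 1.430 × 11.74 = 16.79 years.
Leg 2: γ = 1/√(1 − 0.424²) = 1/√0.8202 = 1.104; Δt_2 = 1.104 × 0.7881 = 0.8702 years.
Leg 3: γ = 5.11; Δt_3 = 5.110 × 23.56 = 120.4 years.
Total: 16.79 + 0.8702 + 120.4 years.

Δt = 138 years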